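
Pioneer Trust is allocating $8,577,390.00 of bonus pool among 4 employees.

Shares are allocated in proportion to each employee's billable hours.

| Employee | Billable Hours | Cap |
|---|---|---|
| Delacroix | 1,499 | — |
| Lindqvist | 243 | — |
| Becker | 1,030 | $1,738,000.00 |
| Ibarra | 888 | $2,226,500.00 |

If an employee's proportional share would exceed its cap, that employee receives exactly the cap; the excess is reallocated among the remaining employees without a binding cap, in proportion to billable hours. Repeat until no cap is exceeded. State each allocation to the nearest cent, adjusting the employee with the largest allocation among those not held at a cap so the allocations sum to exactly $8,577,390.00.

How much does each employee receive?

Delacroix: $3,969,415.68 | Lindqvist: $643,474.32 | Becker: $1,738,000.00 | Ibarra: $2,226,500.00

Combined billable hours = 3,660.
Proportional shares (ignoring caps): Delacroix 3,512,980.2213; Lindqvist 569,482.4508; Becker 2,413,855.6557; Ibarra 2,081,071.6721.
Held at cap: Becker ($1,738,000.00); residual $6,839,390.00 reallocated over remaining billable hours 2,630.
Held at cap: Ibarra ($2,226,500.00); residual $4,612,890.00 reallocated over remaining billable hours 1,742.
Shares after redistribution: Delacroix 3,969,415.6774 → $3,969,415.68; Lindqvist 643,474.3226 → $643,474.32.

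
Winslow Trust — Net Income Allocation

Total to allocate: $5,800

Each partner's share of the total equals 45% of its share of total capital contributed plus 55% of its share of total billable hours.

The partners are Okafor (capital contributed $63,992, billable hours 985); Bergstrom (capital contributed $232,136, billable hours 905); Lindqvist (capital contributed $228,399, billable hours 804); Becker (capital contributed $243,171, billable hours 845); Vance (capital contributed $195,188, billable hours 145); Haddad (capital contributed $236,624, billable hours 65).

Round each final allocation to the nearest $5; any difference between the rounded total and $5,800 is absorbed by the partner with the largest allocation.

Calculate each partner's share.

Okafor: $975; Bergstrom: $1,275; Lindqvist: $1,180; Becker: $1,250; Vance: $550; Haddad: $570

Totals — capital contributed 1,199,510, billable hours 3,749.
Blended shares (45% capital contributed + 55% billable hours): Okafor 0.1685; Bergstrom 0.2199; Lindqvist 0.2036; Becker 0.2152; Vance 0.0945; Haddad 0.0983.
Proportional shares: Okafor 977.37; Bergstrom 1,275.16; Lindqvist 1,181.09; Becker 1,248.12; Vance 548.09; Haddad 570.18.
At nearest $5: Okafor $975; Bergstrom $1,275; Lindqvist $1,180; Becker $1,250; Vance $550; Haddad $570. Sum = $5,800.
Sum already equals the total — no adjustment.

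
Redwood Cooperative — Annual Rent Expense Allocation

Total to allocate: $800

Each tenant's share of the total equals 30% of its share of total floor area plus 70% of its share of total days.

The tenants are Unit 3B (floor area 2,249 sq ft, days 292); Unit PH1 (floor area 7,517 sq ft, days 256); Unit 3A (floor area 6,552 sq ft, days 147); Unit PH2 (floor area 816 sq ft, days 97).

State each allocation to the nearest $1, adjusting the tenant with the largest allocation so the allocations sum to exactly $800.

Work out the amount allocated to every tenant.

Totals — floor area 17,134, days 792.
Composite weights (30% floor area + 70% days): Unit 3B 0.2975; Unit PH1 0.3579; Unit 3A 0.2446; Unit PH2 0.1000.
Proportional shares: Unit 3B 237.97; Unit PH1 286.30; Unit 3A 195.71; Unit PH2 80.02.
At nearest $1: Unit 3B $238; Unit PH1 $286; Unit 3A $196; Unit PH2 $80. Sum = $800.
Rounded total matches; no reconciliation needed.

Unit 3B: $238; Unit PH1: $286; Unit 3A: $196; Unit PH2: $80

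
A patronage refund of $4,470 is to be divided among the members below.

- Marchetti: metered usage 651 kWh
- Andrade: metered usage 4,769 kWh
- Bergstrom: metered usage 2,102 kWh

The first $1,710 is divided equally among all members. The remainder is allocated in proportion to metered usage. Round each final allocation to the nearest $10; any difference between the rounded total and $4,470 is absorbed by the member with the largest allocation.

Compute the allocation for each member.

$1,710 shared equally gives $570 per member.
Remainder $2,760 by metered usage (total 7,522): Marchetti 238.87 → $240; Andrade 1,749.86 → $1,750; Bergstrom 771.27 → $770.
Totals: Marchetti $570 + $240 = $810; Andrade $570 + $1,750 = $2,320; Bergstrom $570 + $770 = $1,340.

Marchetti: $810 · Andrade: $2,320 · Bergstrom: $1,340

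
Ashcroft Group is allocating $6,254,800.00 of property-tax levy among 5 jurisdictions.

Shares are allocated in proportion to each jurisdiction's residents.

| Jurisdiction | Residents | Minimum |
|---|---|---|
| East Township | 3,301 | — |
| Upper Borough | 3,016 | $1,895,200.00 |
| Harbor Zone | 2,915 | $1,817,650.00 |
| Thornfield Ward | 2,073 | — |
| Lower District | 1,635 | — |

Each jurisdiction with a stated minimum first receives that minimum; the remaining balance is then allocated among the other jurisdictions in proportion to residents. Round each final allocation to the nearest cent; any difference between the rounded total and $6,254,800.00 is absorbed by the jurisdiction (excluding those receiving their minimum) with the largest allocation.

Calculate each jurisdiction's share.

East Township: $1,197,171.77 | Upper Borough: $1,895,200.00 | Harbor Zone: $1,817,650.00 | Thornfield Ward: $751,813.72 | Lower District: $592,964.51

Minimums first: Upper Borough $1,895,200.00; Harbor Zone $1,817,650.00. Residual $2,541,950.00.
Residual split over remaining residents 7,009: East Township 1,197,171.7720 → $1,197,171.77; Thornfield Ward 751,813.7181 → $751,813.72; Lower District 592,964.5099 → $592,964.51.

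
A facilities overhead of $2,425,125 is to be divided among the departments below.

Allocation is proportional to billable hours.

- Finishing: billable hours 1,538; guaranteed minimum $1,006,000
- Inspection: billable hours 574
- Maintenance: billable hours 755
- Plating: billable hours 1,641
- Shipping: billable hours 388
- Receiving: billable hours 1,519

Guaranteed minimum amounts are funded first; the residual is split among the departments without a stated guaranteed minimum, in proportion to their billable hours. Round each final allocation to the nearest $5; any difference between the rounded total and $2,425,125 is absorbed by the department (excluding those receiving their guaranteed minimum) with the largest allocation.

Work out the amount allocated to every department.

Guaranteed amounts: Finishing $1,006,000. Remaining pool $1,419,125.
Remaining pool split over remaining billable hours 4,877: Inspection 167,024.35 → $167,025; Maintenance 219,692.31 → $219,690; Plating 477,503.41 → $477,505; Shipping 112,901.48 → $112,900; Receiving 442,003.46 → $442,005.

Finishing: $1,006,000; Inspection: $167,025; Maintenance: $219,690; Plating: $477,505; Shipping: $112,900; Receiving: $442,005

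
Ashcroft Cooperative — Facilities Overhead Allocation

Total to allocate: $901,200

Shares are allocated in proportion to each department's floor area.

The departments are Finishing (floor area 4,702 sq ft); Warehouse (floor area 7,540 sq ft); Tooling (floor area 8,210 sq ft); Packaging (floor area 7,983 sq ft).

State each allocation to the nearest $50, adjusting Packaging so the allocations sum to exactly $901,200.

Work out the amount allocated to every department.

Finishing: $149,000 | Warehouse: $238,950 | Tooling: $260,200 | Packaging: $253,050

Total floor area = 28,435.
Raw shares: Finishing 4,702/28,435 × $901,200 = 149,022.06; Warehouse 7,540/28,435 × $901,200 = 238,967.75; Tooling 8,210/28,435 × $901,200 = 260,202.29; Packaging 7,983/28,435 × $901,200 = 253,007.90.
Rounded to nearest $50: Finishing $149,000; Warehouse $238,950; Tooling $260,200; Packaging $253,000. Sum = $901,150.
Difference $901,200 − $901,150 = +$50 applied to Packaging: Packaging becomes $253,050.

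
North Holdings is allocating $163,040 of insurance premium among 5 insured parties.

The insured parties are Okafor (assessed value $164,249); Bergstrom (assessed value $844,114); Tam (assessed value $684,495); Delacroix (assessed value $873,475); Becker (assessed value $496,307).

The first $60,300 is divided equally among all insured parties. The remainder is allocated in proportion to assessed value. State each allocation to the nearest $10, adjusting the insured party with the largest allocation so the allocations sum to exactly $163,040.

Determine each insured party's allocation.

Okafor: $17,570 | Bergstrom: $40,380 | Tam: $35,020 | Delacroix: $41,360 | Becker: $28,710

Equal tier: $60,300 ÷ 5 = $12,060 apiece.
Remainder $102,740 by assessed value (total 3,062,640): Okafor 5,509.93 → $5,510; Bergstrom 28,316.84 → $28,320; Tam 22,962.22 → $22,960; Delacroix 29,301.79 → $29,300; Becker 16,649.22 → $16,650.
Totals: Okafor $12,060 + $5,510 = $17,570; Bergstrom $12,060 + $28,320 = $40,380; Tam $12,060 + $22,960 = $35,020; Delacroix $12,060 + $29,300 = $41,360; Becker $12,060 + $16,650 = $28,710.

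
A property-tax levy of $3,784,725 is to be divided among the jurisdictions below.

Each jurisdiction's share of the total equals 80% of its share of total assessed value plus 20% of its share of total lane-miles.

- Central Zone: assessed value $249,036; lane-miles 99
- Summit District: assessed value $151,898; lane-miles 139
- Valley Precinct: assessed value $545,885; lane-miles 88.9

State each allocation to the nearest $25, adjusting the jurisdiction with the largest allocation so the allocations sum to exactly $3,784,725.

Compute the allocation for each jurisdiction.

Central Zone: $1,025,625; Summit District: $807,600; Valley Precinct: $1,951,500

Totals — assessed value 946,819, lane-miles 326.9.
Blended shares (80% assessed value + 20% lane-miles): Central Zone 0.2710; Summit District 0.2134; Valley Precinct 0.5156.
Raw shares: Central Zone 1,025,615.36; Summit District 807,604.12; Valley Precinct 1,951,505.52.
At nearest $25: Central Zone $1,025,625; Summit District $807,600; Valley Precinct $1,951,500. Sum = $3,784,725.
Rounded total matches; no reconciliation needed.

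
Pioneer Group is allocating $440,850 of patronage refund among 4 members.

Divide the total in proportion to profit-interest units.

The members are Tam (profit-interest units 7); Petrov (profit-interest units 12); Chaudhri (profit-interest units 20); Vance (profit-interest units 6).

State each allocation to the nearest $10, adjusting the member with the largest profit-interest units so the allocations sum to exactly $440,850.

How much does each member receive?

Tam: $68,580; Petrov: $117,560; Chaudhri: $195,930; Vance: $58,780

Profit-interest units total: 7 + 12 + 20 + 6 = 45.
Pro-rata amounts: Tam 68,576.67; Petrov 117,560.00; Chaudhri 195,933.33; Vance 58,780.00.
After rounding ($10): Tam $68,580; Petrov $117,560; Chaudhri $195,930; Vance $58,780. Sum = $440,850.
Sum already equals the total — no adjustment.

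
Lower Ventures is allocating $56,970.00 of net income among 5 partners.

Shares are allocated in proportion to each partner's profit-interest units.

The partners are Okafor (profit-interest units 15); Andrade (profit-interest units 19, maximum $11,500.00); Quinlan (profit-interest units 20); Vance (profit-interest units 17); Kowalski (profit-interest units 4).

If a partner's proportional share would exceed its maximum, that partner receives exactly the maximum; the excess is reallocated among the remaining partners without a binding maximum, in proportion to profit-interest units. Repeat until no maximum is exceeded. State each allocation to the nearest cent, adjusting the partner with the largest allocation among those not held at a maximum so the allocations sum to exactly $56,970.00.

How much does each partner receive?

Okafor: $12,179.46 · Andrade: $11,500.00 · Quinlan: $16,239.29 · Vance: $13,803.39 · Kowalski: $3,247.86

Total profit-interest units = 75.
Unconstrained shares: Okafor 11,394.0000; Andrade 14,432.4000; Quinlan 15,192.0000; Vance 12,913.2000; Kowalski 3,038.4000.
Cap binds for Andrade ($11,500.00); remaining pool $45,470.00 reallocated over remaining profit-interest units 56.
Remaining shares: Okafor 12,179.4643 → $12,179.46; Quinlan 16,239.2857 → $16,239.29; Vance 13,803.3929 → $13,803.39; Kowalski 3,247.8571 → $3,247.86.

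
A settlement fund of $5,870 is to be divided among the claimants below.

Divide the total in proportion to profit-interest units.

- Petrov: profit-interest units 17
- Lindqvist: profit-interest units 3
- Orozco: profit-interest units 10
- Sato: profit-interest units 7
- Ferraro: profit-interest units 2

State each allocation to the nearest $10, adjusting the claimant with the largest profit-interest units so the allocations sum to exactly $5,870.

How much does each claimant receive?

Total profit-interest units = 17 + 3 + 10 + 7 + 2 = 39.
Unrounded shares: Petrov 2,558.72; Lindqvist 451.54; Orozco 1,505.13; Sato 1,053.59; Ferraro 301.03.
After rounding ($10): Petrov $2,560; Lindqvist $450; Orozco $1,510; Sato $1,050; Ferraro $300. Sum = $5,870.
No rounding difference to absorb.

Petrov: $2,560; Lindqvist: $450; Orozco: $1,510; Sato: $1,050; Ferraro: $300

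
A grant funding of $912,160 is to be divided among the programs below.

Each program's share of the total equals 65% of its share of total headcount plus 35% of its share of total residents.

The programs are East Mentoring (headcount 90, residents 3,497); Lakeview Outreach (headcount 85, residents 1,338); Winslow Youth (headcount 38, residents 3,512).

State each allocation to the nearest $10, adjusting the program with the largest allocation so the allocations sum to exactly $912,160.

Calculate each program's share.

Headcount total 213; residents total 8,347.
Composite weights (65% headcount + 35% residents): East Mentoring 0.4213; Lakeview Outreach 0.3155; Winslow Youth 0.2632.
Pro-rata amounts: East Mentoring 384,276.05; Lakeview Outreach 287,780.70; Winslow Youth 240,103.25.
At nearest $10: East Mentoring $384,280; Lakeview Outreach $287,780; Winslow Youth $240,100. Sum = $912,160.
Rounded total matches; no reconciliation needed.

East Mentoring: $384,280 | Lakeview Outreach: $287,780 | Winslow Youth: $240,100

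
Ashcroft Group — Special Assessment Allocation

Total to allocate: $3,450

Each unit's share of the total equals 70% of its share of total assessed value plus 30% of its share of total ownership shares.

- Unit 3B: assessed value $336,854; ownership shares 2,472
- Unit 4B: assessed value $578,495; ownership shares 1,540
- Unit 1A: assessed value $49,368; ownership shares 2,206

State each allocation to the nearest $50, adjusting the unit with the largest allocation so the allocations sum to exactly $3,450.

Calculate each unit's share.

Assessed value total 964,717; ownership shares total 6,218.
Composite weights (70% assessed value + 30% ownership shares): Unit 3B 0.3637; Unit 4B 0.4941; Unit 1A 0.1423.
Pro-rata amounts: Unit 3B 1,254.72; Unit 4B 1,704.50; Unit 1A 490.78.
At nearest $50: Unit 3B $1,250; Unit 4B $1,700; Unit 1A $500. Sum = $3,450.
Sum already equals the total — no adjustment.

Unit 3B: $1,250; Unit 4B: $1,700; Unit 1A: $500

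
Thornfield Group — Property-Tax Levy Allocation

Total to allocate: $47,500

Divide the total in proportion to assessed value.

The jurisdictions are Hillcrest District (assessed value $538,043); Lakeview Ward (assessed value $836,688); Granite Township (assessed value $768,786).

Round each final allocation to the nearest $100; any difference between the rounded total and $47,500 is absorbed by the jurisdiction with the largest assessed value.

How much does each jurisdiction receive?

Hillcrest District: $11,900 | Lakeview Ward: $18,600 | Granite Township: $17,000

Combined assessed value = 538,043 + 836,688 + 768,786 = 2,143,517.
Raw shares: Hillcrest District 11,922.95; Lakeview Ward 18,540.87; Granite Township 17,036.18.
After rounding ($100): Hillcrest District $11,900; Lakeview Ward $18,500; Granite Township $17,000. Sum = $47,400.
Difference $47,500 − $47,400 = +$100 applied to largest assessed value (Lakeview Ward): Lakeview Ward becomes $18,600.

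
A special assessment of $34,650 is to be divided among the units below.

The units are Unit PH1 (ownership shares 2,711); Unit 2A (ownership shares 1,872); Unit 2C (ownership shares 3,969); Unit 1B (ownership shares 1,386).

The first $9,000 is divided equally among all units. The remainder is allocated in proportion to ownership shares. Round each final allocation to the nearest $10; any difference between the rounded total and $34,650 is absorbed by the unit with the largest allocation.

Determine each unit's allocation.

Unit PH1: $9,250 · Unit 2A: $7,080 · Unit 2C: $12,490 · Unit 1B: $5,830

Equal tier: $9,000 ÷ 4 = $2,250 apiece.
Remainder $25,650 by ownership shares (total 9,938): Unit PH1 6,997.10 → $7,000; Unit 2A 4,831.64 → $4,830; Unit 2C 10,244.00 → $10,240; Unit 1B 3,577.27 → $3,580.
Totals: Unit PH1 $2,250 + $7,000 = $9,250; Unit 2A $2,250 + $4,830 = $7,080; Unit 2C $2,250 + $10,240 = $12,490; Unit 1B $2,250 + $3,580 = $5,830.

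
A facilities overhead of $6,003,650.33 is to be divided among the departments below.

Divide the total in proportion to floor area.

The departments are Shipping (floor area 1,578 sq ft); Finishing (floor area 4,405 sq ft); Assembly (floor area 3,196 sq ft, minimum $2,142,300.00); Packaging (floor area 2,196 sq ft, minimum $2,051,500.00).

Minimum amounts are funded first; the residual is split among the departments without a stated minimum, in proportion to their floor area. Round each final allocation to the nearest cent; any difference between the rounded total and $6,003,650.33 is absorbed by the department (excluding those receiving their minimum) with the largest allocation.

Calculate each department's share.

Fund the minimums — Assembly $2,142,300.00; Packaging $2,051,500.00. Residual $1,809,850.33.
Residual split over remaining floor area 5,983: Shipping 477,343.1089 → $477,343.11; Finishing 1,332,507.2211 → $1,332,507.22.

Shipping: $477,343.11 · Finishing: $1,332,507.22 · Assembly: $2,142,300.00 · Packaging: $2,051,500.00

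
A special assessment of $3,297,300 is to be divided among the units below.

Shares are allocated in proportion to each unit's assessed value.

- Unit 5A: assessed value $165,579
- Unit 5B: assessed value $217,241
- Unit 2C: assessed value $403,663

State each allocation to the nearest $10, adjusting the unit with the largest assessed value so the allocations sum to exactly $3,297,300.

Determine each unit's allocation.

Unit 5A: $694,180 | Unit 5B: $910,770 | Unit 2C: $1,692,350

Combined assessed value = 786,483.
Proportional shares: Unit 5A 165,579/786,483 × $3,297,300 = 694,183.65; Unit 5B 217,241/786,483 × $3,297,300 = 910,774.61; Unit 2C 403,663/786,483 × $3,297,300 = 1,692,341.74.
After rounding ($10): Unit 5A $694,180; Unit 5B $910,770; Unit 2C $1,692,340. Sum = $3,297,290.
Difference $3,297,300 − $3,297,290 = +$10 applied to largest assessed value (Unit 2C): Unit 2C becomes $1,692,350.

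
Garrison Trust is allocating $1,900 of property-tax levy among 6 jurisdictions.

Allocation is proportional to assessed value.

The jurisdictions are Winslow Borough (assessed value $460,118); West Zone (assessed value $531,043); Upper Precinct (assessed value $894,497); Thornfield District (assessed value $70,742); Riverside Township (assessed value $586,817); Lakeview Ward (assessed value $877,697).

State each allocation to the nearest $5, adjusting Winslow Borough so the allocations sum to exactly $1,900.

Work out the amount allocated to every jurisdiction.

Winslow Borough: $260 · West Zone: $295 · Upper Precinct: $495 · Thornfield District: $40 · Riverside Township: $325 · Lakeview Ward: $485

Total assessed value = 3,420,914.
Raw shares: Winslow Borough 460,118/3,420,914 × $1,900 = 255.55; West Zone 531,043/3,420,914 × $1,900 = 294.95; Upper Precinct 894,497/3,420,914 × $1,900 = 496.81; Thornfield District 70,742/3,420,914 × $1,900 = 39.29; Riverside Township 586,817/3,420,914 × $1,900 = 325.92; Lakeview Ward 877,697/3,420,914 × $1,900 = 487.48.
Rounded to nearest $5: Winslow Borough $255; West Zone $295; Upper Precinct $495; Thornfield District $40; Riverside Township $325; Lakeview Ward $485. Sum = $1,895.
Difference $1,900 − $1,895 = +$5 applied to Winslow Borough: Winslow Borough becomes $260.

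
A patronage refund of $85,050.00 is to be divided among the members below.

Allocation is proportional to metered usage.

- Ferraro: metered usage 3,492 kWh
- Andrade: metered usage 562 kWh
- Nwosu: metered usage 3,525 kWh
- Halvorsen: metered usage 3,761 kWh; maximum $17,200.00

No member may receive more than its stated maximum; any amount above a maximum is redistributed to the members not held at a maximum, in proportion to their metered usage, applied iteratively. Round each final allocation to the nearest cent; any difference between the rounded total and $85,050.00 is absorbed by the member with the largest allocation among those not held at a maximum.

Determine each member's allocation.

Sum of metered usage: 11,340.
Proportional shares (ignoring caps): Ferraro 26,190.0000; Andrade 4,215.0000; Nwosu 26,437.5000; Halvorsen 28,207.5000.
Held at cap: Halvorsen ($17,200.00); residual $67,850.00 reallocated over remaining metered usage 7,579.
Redistributed shares: Ferraro 31,261.6704 → $31,261.67; Andrade 5,031.2310 → $5,031.23; Nwosu 31,557.0986 → $31,557.10.

Ferraro: $31,261.67 · Andrade: $5,031.23 · Nwosu: $31,557.10 · Halvorsen: $17,200.00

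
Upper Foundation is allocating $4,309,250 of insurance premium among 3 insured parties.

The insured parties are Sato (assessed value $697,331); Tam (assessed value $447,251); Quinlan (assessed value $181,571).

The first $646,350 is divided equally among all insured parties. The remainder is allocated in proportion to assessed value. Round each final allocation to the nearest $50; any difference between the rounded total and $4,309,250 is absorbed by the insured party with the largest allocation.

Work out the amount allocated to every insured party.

Sato: $2,141,500 · Tam: $1,450,800 · Quinlan: $716,950

$646,350 shared equally gives $215,450 per insured party.
Remainder $3,662,900 by assessed value (total 1,326,153): Sato 1,926,062.62 → $1,926,050; Tam 1,235,329.32 → $1,235,350; Quinlan 501,508.06 → $501,500.
Totals: Sato $215,450 + $1,926,050 = $2,141,500; Tam $215,450 + $1,235,350 = $1,450,800; Quinlan $215,450 + $501,500 = $716,950.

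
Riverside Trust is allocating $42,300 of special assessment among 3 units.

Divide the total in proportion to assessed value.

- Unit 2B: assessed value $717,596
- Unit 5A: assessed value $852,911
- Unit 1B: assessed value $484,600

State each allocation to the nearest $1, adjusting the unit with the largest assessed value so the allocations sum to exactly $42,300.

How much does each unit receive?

Assessed value total: 2,055,107.
Raw shares: Unit 2B 717,596/2,055,107 × $42,300 = 14,770.19; Unit 5A 852,911/2,055,107 × $42,300 = 17,555.36; Unit 1B 484,600/2,055,107 × $42,300 = 9,974.46.
At nearest $1: Unit 2B $14,770; Unit 5A $17,555; Unit 1B $9,974. Sum = $42,299.
Difference $42,300 − $42,299 = +$1 applied to largest assessed value (Unit 5A): Unit 5A becomes $17,556.

Unit 2B: $14,770 · Unit 5A: $17,556 · Unit 1B: $9,974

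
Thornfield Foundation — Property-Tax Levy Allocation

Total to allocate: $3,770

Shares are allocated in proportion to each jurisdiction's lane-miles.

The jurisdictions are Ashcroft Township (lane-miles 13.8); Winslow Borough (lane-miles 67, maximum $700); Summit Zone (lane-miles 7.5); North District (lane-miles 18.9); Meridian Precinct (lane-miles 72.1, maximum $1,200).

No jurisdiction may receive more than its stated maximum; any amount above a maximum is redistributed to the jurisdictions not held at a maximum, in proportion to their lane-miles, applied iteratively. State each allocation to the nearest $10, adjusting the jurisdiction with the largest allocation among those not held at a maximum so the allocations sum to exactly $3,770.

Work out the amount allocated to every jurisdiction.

Ashcroft Township: $640 | Winslow Borough: $700 | Summit Zone: $350 | North District: $880 | Meridian Precinct: $1,200

Lane-miles total: 179.3.
Pro-rata shares before constraints: Ashcroft Township 290.16; Winslow Borough 1,408.76; Summit Zone 157.70; North District 397.40; Meridian Precinct 1,515.99.
Cap binds for Winslow Borough ($700), Meridian Precinct ($1,200); remaining pool $1,870 reallocated over remaining lane-miles 40.2.
Shares after redistribution: Ashcroft Township 641.94 → $640; Summit Zone 348.88 → $350; North District 879.18 → $880.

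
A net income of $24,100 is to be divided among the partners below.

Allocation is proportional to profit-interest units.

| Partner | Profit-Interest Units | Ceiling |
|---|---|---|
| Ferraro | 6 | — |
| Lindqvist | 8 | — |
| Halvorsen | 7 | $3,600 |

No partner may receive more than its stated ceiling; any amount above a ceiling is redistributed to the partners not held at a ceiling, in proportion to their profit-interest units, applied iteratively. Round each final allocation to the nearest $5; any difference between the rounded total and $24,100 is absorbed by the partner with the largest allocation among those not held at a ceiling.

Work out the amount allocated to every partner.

Profit-interest units total: 21.
Pro-rata shares before constraints: Ferraro 6,885.71; Lindqvist 9,180.95; Halvorsen 8,033.33.
Capped: Halvorsen ($3,600); remaining pool $20,500 reallocated over remaining profit-interest units 14.
Shares after redistribution: Ferraro 8,785.71 → $8,785; Lindqvist 11,714.29 → $11,715.

Ferraro: $8,785; Lindqvist: $11,715; Halvorsen: $3,600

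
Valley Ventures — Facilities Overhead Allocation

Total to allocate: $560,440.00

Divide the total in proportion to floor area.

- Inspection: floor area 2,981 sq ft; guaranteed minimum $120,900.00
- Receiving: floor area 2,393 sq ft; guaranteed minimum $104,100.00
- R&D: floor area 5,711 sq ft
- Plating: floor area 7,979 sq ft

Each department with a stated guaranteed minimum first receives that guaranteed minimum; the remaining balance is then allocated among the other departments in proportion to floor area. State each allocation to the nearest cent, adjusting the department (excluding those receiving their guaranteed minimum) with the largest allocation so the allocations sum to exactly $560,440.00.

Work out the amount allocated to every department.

Inspection: $120,900.00 | Receiving: $104,100.00 | R&D: $139,934.10 | Plating: $195,505.90

Guaranteed amounts: Inspection $120,900.00; Receiving $104,100.00. Balance $335,440.00.
Balance split over remaining floor area 13,690: R&D 139,934.1008 → $139,934.10; Plating 195,505.8992 → $195,505.90.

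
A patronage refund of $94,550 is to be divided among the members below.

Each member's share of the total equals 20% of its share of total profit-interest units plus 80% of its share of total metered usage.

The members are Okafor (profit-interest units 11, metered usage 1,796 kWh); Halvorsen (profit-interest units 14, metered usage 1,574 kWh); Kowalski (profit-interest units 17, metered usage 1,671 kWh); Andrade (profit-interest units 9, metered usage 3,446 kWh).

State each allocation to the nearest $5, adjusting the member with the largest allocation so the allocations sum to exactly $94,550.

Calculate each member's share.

Profit-interest units total 51; metered usage total 8,487.
Combined weights (20% profit-interest units + 80% metered usage): Okafor 0.2124; Halvorsen 0.2033; Kowalski 0.2242; Andrade 0.3601.
Unrounded shares: Okafor 20,085.40; Halvorsen 19,219.18; Kowalski 21,196.04; Andrade 34,049.38.
At nearest $5: Okafor $20,085; Halvorsen $19,220; Kowalski $21,195; Andrade $34,050. Sum = $94,550.
No rounding difference to absorb.

Okafor: $20,085 · Halvorsen: $19,220 · Kowalski: $21,195 · Andrade: $34,050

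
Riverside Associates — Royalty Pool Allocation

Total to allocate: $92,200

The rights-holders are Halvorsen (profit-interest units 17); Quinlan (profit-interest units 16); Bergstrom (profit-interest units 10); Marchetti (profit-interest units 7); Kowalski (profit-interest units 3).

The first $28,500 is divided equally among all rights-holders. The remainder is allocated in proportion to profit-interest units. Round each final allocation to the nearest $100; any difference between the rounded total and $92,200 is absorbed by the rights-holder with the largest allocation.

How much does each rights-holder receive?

Halvorsen: $26,200 · Quinlan: $24,900 · Bergstrom: $17,700 · Marchetti: $14,100 · Kowalski: $9,300

$28,500 shared equally gives $5,700 per rights-holder.
Remainder $63,700 by profit-interest units (total 53): Halvorsen 20,432.08 → $20,400; Quinlan 19,230.19 → $19,200; Bergstrom 12,018.87 → $12,000; Marchetti 8,413.21 → $8,400; Kowalski 3,605.66 → $3,600.
Rounding difference +$100 on remainder applied to Halvorsen.
Totals: Halvorsen $5,700 + $20,500 = $26,200; Quinlan $5,700 + $19,200 = $24,900; Bergstrom $5,700 + $12,000 = $17,700; Marchetti $5,700 + $8,400 = $14,100; Kowalski $5,700 + $3,600 = $9,300.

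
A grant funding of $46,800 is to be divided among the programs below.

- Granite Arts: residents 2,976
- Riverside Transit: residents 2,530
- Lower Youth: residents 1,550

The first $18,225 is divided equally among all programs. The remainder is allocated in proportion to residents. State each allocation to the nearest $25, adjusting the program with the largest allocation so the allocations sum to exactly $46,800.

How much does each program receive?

Equal tier: $18,225 ÷ 3 = $6,075 apiece.
Remainder $28,575 by residents (total 7,056): Granite Arts 12,052.04 → $12,050; Riverside Transit 10,245.85 → $10,250; Lower Youth 6,277.10 → $6,275.
Totals: Granite Arts $6,075 + $12,050 = $18,125; Riverside Transit $6,075 + $10,250 = $16,325; Lower Youth $6,075 + $6,275 = $12,350.

Granite Arts: $18,125 | Riverside Transit: $16,325 | Lower Youth: $12,350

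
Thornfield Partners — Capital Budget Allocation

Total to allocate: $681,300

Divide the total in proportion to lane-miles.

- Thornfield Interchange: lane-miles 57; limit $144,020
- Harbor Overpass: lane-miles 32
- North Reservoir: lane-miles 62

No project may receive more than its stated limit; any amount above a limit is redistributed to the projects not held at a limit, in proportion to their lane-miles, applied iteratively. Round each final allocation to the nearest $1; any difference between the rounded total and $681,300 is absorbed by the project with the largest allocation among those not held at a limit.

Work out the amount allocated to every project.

Thornfield Interchange: $144,020 · Harbor Overpass: $182,904 · North Reservoir: $354,376

Total lane-miles = 151.
Proportional shares (ignoring caps): Thornfield Interchange 257,179.47; Harbor Overpass 144,381.46; North Reservoir 279,739.07.
Capped: Thornfield Interchange ($144,020); residual $537,280 reallocated over remaining lane-miles 94.
Shares after redistribution: Harbor Overpass 182,903.83 → $182,904; North Reservoir 354,376.17 → $354,376.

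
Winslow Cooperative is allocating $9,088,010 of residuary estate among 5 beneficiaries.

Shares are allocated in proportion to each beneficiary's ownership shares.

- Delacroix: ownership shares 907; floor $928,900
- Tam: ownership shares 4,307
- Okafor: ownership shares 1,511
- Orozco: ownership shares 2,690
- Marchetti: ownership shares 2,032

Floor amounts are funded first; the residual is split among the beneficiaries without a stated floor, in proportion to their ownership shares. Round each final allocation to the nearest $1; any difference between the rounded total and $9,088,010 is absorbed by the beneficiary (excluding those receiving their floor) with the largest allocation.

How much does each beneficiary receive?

Delacroix: $928,900 · Tam: $3,334,087 · Okafor: $1,169,679 · Orozco: $2,082,354 · Marchetti: $1,572,990

Minimums first: Delacroix $928,900. Balance $8,159,110.
Balance split over remaining ownership shares 10,540: Tam 3,334,087.93 → $3,334,088; Okafor 1,169,678.86 → $1,169,679; Orozco 2,082,353.501 → $2,082,354; Marchetti 1,572,989.71 → $1,572,990.
Rounding difference −$1 applied to Tam → $3,334,087.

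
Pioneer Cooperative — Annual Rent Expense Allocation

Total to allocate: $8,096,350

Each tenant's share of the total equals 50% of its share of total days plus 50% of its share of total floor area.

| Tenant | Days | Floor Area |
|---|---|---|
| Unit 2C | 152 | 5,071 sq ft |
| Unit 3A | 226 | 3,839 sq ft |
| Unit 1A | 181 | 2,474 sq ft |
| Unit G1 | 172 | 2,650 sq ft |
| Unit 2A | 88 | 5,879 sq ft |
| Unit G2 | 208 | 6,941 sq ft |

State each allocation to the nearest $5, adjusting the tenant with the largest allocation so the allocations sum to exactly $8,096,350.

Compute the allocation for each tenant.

Unit 2C: $1,363,585; Unit 3A: $1,469,555; Unit 1A: $1,086,405; Unit G1: $1,077,460; Unit 2A: $1,233,120; Unit G2: $1,866,225

Days total 1,027; floor area total 26,854.
Combined weights (50% days + 50% floor area): Unit 2C 0.1684; Unit 3A 0.1815; Unit 1A 0.1342; Unit G1 0.1331; Unit 2A 0.1523; Unit G2 0.2305.
Pro-rata amounts: Unit 2C 1,363,586.55; Unit 3A 1,469,554.89; Unit 1A 1,086,405.82; Unit G1 1,077,461.66; Unit 2A 1,233,118.72; Unit G2 1,866,222.36.
At nearest $5: Unit 2C $1,363,585; Unit 3A $1,469,555; Unit 1A $1,086,405; Unit G1 $1,077,460; Unit 2A $1,233,120; Unit G2 $1,866,220. Sum = $8,096,345.
Difference $8,096,350 − $8,096,345 = +$5 applied to largest allocation (Unit G2): Unit G2 becomes $1,866,225.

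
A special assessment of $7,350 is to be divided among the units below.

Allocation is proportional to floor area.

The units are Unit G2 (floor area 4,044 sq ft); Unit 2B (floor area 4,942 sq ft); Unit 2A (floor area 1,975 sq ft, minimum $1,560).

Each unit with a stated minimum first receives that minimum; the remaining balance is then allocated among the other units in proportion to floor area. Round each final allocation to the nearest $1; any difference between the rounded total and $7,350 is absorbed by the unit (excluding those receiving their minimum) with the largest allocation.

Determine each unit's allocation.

Unit G2: $2,606 · Unit 2B: $3,184 · Unit 2A: $1,560

Fund the minimums — Unit 2A $1,560. Remaining pool $5,790.
Remaining pool split over remaining floor area 8,986: Unit G2 2,605.69 → $2,606; Unit 2B 3,184.31 → $3,184.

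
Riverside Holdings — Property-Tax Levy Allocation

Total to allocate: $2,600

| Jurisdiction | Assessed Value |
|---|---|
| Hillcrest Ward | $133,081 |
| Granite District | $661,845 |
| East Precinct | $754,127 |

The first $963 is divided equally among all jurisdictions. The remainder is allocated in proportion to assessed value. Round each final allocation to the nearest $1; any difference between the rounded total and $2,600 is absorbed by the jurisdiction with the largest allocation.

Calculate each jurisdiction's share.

Hillcrest Ward: $462; Granite District: $1,020; East Precinct: $1,118

First tranche $963 split equally: $321 each.
Remainder $1,637 by assessed value (total 1,549,053): Hillcrest Ward 140.64 → $141; Granite District 699.42 → $699; East Precinct 796.94 → $797.
Totals: Hillcrest Ward $321 + $141 = $462; Granite District $321 + $699 = $1,020; East Precinct $321 + $797 = $1,118.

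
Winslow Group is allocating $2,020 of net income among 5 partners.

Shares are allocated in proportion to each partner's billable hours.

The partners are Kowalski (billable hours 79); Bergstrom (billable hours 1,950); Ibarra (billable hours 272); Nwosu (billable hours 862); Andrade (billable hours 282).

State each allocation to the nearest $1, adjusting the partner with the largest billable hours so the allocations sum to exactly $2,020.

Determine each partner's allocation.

Kowalski: $46 | Bergstrom: $1,145 | Ibarra: $159 | Nwosu: $505 | Andrade: $165

Total billable hours = 3,445.
Pro-rata amounts: Kowalski 79/3,445 × $2,020 = 46.32; Bergstrom 1,950/3,445 × $2,020 = 1,143.40; Ibarra 272/3,445 × $2,020 = 159.49; Nwosu 862/3,445 × $2,020 = 505.44; Andrade 282/3,445 × $2,020 = 165.35.
After rounding ($1): Kowalski $46; Bergstrom $1,143; Ibarra $159; Nwosu $505; Andrade $165. Sum = $2,018.
Difference $2,020 − $2,018 = +$2 applied to largest billable hours (Bergstrom): Bergstrom becomes $1,145.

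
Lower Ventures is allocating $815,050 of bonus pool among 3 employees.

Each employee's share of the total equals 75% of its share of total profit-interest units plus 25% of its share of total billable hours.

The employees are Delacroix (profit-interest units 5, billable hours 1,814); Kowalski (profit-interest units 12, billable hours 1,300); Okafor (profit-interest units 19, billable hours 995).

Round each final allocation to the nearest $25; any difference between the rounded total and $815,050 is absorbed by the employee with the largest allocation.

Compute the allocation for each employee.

Delacroix: $174,850 | Kowalski: $268,225 | Okafor: $371,975

Profit-interest units total 36; billable hours total 4,109.
Composite weights (75% profit-interest units + 25% billable hours): Delacroix 0.2145; Kowalski 0.3291; Okafor 0.4564.
Unrounded shares: Delacroix 174,856.06; Kowalski 268,228.61; Okafor 371,965.33.
Rounded to nearest $25: Delacroix $174,850; Kowalski $268,225; Okafor $371,975. Sum = $815,050.
Rounded total matches; no reconciliation needed.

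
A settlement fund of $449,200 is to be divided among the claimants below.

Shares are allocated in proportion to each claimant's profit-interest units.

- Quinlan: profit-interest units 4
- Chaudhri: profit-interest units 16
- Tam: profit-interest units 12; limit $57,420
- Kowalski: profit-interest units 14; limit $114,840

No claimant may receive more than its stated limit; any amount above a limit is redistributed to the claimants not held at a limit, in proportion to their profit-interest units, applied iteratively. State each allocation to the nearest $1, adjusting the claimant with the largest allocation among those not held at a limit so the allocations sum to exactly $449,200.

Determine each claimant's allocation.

Quinlan: $55,388 · Chaudhri: $221,552 · Tam: $57,420 · Kowalski: $114,840

Profit-interest units total: 46.
Pro-rata shares before constraints: Quinlan 39,060.87; Chaudhri 156,243.48; Tam 117,182.61; Kowalski 136,713.04.
Capped: Tam ($57,420), Kowalski ($114,840); balance $276,940 reallocated over remaining profit-interest units 20.
Remaining shares: Quinlan 55,388.00 → $55,388; Chaudhri 221,552.00 → $221,552.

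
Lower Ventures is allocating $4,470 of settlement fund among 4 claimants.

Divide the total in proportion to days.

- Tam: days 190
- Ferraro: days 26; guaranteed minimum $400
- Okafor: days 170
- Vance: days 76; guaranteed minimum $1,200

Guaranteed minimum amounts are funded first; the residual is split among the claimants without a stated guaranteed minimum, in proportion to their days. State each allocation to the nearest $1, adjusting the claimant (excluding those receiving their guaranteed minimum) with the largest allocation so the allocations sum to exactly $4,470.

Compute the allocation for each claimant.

Guaranteed amounts: Ferraro $400; Vance $1,200. Residual $2,870.
Residual split over remaining days 360: Tam 1,514.72 → $1,515; Okafor 1,355.28 → $1,355.

Tam: $1,515 · Ferraro: $400 · Okafor: $1,355 · Vance: $1,200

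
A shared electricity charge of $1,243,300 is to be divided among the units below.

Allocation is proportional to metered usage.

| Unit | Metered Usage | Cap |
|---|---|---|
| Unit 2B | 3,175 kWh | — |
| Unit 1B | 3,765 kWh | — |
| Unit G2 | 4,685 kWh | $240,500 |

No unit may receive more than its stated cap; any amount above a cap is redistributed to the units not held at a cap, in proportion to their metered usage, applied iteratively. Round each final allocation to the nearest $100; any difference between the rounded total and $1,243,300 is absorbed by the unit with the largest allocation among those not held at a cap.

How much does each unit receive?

Unit 2B: $458,800 | Unit 1B: $544,000 | Unit G2: $240,500

Sum of metered usage: 11,625.
Proportional shares (ignoring caps): Unit 2B 339,567.96; Unit 1B 402,668.77; Unit G2 501,063.27.
Cap binds for Unit G2 ($240,500); residual $1,002,800 reallocated over remaining metered usage 6,940.
Shares after redistribution: Unit 2B 458,773.78 → $458,800; Unit 1B 544,026.22 → $544,000.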